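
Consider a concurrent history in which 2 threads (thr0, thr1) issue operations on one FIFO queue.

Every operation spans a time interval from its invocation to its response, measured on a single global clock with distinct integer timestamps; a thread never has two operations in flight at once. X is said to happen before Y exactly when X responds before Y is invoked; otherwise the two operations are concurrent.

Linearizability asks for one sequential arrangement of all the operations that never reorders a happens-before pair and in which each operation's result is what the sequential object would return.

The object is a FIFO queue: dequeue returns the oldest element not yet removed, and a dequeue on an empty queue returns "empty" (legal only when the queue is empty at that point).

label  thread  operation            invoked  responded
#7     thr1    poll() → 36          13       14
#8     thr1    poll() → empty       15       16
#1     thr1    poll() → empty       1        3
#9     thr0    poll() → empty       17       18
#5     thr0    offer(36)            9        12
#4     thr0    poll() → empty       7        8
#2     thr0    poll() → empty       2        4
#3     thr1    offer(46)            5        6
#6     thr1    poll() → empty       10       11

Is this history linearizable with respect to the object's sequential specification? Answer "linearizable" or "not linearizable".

events 1..7 are fine; event 8 — the response of #4 at time 8 — makes the prefix non-linearizable
every one of the 2 real-time-consistent orders over 4 completed FIFO queue ops fails the sequential spec
one such order, #1, #2, #3, #4, breaks at step 4 where #4 poll() → empty is illegal
one such order, #2, #1, #3, #4, breaks at step 4 where #4 poll() → empty is illegal

not linearizable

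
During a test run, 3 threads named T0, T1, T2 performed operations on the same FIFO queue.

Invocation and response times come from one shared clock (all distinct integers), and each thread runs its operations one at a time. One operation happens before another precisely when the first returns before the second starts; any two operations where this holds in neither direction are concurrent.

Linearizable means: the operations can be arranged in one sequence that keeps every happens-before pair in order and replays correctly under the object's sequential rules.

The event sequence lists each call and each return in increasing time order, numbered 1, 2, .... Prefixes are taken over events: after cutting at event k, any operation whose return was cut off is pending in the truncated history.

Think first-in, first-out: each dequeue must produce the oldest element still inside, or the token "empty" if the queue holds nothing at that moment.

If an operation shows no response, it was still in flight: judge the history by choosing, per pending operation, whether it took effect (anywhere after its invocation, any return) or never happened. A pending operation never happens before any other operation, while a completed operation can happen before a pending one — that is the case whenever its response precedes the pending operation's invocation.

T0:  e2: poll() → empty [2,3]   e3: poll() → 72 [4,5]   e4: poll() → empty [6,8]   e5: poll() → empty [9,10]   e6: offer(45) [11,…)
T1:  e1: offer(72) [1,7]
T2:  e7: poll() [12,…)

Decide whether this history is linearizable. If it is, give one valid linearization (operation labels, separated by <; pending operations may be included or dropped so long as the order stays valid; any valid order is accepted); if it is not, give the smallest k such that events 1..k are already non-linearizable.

linearizable — witness: e2 < e1 < e3 < e4 < e5

after step 1 (e2 poll() → empty): queue <>
after step 2 (e1 offer(72)): queue <72>
after step 3 (e3 poll() → 72): queue <>
after step 4 (e4 poll() → empty): queue <>
after step 5 (e5 poll() → empty): queue <>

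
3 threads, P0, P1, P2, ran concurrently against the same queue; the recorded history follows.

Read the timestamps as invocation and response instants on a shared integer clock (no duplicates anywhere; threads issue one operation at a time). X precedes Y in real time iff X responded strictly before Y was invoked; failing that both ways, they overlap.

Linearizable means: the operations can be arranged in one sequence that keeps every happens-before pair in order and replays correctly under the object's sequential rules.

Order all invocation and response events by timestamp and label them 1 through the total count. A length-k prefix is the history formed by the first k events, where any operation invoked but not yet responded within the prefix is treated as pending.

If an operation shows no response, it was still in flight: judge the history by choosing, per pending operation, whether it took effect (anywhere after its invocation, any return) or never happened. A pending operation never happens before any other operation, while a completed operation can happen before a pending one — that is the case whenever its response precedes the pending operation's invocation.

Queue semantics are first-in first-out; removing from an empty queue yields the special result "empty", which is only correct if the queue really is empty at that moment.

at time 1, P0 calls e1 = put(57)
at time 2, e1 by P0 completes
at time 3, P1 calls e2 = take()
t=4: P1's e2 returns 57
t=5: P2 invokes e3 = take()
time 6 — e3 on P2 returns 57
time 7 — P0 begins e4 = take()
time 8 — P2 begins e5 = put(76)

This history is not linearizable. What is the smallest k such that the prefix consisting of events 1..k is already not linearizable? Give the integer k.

events 1..5 are linearizable; a witness order is e1, e2:
1. e1 put(57), leaving queue <57>
2. e2 take() → 57, leaving queue <>
adding event 6 (e3 responds at 6) leaves no legal real-time order
take e1, e2, e3: step 3 already fails, because e3 take() → 57 cannot occur there

6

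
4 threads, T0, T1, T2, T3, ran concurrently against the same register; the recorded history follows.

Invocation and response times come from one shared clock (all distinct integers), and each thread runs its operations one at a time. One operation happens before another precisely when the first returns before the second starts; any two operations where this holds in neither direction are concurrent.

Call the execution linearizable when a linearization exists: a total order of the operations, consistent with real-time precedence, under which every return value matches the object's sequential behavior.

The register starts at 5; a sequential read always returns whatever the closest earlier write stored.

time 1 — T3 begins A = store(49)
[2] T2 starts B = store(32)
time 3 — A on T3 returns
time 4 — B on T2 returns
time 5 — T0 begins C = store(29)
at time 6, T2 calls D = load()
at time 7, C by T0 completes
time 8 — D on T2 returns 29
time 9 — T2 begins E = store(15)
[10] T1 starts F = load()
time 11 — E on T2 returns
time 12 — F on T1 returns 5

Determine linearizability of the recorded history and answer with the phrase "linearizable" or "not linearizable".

through event 11 a valid linearization exists; event 12 (F responding at time 12) ends that
real-time-consistent orders of the 6 completed operations: 8 — all fail the register replay
sample order A, B, C, D, E, F stalls at step 6 — F load() → 5 has no legal effect
sample order A, B, C, D, F, E stalls at step 5 — F load() → 5 has no legal effect

not linearizable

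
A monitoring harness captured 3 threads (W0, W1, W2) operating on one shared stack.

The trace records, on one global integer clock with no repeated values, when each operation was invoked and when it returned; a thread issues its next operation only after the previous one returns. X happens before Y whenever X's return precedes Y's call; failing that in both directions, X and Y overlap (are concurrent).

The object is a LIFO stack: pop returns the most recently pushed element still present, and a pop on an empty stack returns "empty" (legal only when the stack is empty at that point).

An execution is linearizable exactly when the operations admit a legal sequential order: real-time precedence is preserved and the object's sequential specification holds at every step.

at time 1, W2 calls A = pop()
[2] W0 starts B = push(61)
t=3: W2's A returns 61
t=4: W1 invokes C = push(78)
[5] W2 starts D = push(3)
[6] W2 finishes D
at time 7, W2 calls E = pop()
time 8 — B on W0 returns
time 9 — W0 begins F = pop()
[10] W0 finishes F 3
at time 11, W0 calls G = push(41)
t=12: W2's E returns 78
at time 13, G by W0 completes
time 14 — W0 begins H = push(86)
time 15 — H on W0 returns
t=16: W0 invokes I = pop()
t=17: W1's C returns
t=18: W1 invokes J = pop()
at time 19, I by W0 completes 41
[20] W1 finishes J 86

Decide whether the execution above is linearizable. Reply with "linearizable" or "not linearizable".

linearizable

witness order: B, A, C, D, F, E, G, H, J, I
step 1: B push(61) — stack <61>
step 2: A pop() → 61 — stack <>
step 3: C push(78) — stack <78>
step 4: D push(3) — stack <78,3>
step 5: F pop() → 3 — stack <78>
step 6: E pop() → 78 — stack <>
step 7: G push(41) — stack <41>
step 8: H push(86) — stack <41,86>
step 9: J pop() → 86 — stack <41>
step 10: I pop() → 41 — stack <>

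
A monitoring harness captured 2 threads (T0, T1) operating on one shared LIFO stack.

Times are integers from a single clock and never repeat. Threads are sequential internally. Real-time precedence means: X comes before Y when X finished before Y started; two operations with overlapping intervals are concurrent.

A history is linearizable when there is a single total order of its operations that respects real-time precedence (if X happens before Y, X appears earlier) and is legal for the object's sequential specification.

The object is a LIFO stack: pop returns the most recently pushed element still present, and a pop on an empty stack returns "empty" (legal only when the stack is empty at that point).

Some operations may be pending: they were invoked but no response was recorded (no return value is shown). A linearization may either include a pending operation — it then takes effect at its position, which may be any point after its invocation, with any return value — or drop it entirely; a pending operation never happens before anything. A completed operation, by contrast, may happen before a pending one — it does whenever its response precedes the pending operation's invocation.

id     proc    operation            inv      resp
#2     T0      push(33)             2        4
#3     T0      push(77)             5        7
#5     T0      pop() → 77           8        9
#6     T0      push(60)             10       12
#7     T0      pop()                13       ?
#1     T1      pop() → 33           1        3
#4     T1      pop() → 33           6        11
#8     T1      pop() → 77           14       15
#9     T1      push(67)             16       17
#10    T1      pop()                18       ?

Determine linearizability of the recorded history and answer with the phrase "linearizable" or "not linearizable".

the violation lands at event 11, #4's response at time 11: events 1..10 linearize, events 1..11 do not
every one of the 6 real-time-consistent orders over 5 completed LIFO stack ops fails the sequential spec
no completion choice of the 1 pending operation (#6) rescues it — every subset was tried
e.g. #1, #2, #3, #4, #5 (pending dropped): illegal at step 1, since #1 pop() → 33 cannot apply there
e.g. #1, #2, #3, #5, #4 (pending dropped): illegal at step 1, since #1 pop() → 33 cannot apply there

not linearizable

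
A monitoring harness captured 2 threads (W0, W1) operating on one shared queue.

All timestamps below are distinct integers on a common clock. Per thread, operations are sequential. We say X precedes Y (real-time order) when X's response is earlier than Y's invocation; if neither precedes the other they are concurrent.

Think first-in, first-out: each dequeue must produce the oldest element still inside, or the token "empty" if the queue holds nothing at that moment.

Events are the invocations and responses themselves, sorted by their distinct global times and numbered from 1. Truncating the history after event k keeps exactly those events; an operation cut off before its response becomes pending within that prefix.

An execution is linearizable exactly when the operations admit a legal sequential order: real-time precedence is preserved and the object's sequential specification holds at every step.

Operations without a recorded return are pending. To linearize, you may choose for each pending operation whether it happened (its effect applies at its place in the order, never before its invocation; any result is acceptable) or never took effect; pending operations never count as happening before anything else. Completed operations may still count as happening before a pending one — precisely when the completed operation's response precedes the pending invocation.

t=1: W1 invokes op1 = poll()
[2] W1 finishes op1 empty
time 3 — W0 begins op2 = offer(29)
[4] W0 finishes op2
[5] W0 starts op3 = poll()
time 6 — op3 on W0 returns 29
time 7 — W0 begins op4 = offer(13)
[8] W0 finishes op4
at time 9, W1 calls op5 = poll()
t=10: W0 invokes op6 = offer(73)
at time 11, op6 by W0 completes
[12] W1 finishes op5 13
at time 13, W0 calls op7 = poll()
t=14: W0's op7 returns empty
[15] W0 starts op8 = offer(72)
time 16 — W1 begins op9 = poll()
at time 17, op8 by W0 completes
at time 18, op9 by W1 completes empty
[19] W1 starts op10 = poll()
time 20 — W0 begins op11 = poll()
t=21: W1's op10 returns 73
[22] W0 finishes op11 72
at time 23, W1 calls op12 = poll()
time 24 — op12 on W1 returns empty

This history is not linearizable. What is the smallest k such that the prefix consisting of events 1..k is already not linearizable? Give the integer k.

events 1..13 are still linearizable — one witness is op1, op2, op3, op4, op5, op6:
after step 1 (op1 poll() → empty): queue <>
after step 2 (op2 offer(29)): queue <29>
after step 3 (op3 poll() → 29): queue <>
after step 4 (op4 offer(13)): queue <13>
after step 5 (op5 poll() → 13): queue <>
after step 6 (op6 offer(73)): queue <73>
event 14 — op7's response, time 14 — after it, nothing linearizes
for example op1, op2, op3, op4, op5, op6, op7 fails at step 7: op7 poll() → empty is not legal there
for example op1, op2, op3, op4, op6, op5, op7 fails at step 7: op7 poll() → empty is not legal there

14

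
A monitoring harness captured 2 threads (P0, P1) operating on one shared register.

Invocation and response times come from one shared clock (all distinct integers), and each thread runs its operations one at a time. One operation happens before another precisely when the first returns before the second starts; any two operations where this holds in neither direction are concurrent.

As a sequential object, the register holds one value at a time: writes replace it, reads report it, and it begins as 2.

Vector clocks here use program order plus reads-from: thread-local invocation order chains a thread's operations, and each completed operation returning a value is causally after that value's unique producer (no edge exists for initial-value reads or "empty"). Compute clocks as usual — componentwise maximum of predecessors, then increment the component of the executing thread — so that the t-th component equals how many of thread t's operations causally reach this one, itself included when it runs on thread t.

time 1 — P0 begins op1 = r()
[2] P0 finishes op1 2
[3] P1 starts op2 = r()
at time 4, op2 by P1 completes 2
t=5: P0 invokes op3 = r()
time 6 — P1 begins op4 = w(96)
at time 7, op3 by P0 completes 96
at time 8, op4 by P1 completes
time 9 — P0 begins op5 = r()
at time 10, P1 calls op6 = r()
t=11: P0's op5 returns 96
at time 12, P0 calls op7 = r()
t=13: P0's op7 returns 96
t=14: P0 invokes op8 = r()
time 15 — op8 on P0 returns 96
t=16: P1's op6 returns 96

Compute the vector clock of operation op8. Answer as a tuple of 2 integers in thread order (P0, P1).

VC(op2, invoked at 3): no causal predecessors; +1 on P1 → (0, 1)
VC(op1, invoked at 1): no causal predecessors; +1 on P0 → (1, 0)
invoked at 6, op4 merges VC(op2)=(0, 1) and bumps P1's slot → (0, 2)
invoked at 10, op6 merges VC(op4)=(0, 2) and bumps P1's slot → (0, 3)
invoked at 5, op3 merges VC(op1)=(1, 0), VC(op4)=(0, 2) and bumps P0's slot → (2, 2)
invoked at 9, op5 merges VC(op3)=(2, 2), VC(op4)=(0, 2) and bumps P0's slot → (3, 2)
invoked at 12, op7 merges VC(op4)=(0, 2), VC(op5)=(3, 2) and bumps P0's slot → (4, 2)
invoked at 14, op8 merges VC(op4)=(0, 2), VC(op7)=(4, 2) and bumps P0's slot → (5, 2)
target: VC(op8) = (5, 2)

(5, 2)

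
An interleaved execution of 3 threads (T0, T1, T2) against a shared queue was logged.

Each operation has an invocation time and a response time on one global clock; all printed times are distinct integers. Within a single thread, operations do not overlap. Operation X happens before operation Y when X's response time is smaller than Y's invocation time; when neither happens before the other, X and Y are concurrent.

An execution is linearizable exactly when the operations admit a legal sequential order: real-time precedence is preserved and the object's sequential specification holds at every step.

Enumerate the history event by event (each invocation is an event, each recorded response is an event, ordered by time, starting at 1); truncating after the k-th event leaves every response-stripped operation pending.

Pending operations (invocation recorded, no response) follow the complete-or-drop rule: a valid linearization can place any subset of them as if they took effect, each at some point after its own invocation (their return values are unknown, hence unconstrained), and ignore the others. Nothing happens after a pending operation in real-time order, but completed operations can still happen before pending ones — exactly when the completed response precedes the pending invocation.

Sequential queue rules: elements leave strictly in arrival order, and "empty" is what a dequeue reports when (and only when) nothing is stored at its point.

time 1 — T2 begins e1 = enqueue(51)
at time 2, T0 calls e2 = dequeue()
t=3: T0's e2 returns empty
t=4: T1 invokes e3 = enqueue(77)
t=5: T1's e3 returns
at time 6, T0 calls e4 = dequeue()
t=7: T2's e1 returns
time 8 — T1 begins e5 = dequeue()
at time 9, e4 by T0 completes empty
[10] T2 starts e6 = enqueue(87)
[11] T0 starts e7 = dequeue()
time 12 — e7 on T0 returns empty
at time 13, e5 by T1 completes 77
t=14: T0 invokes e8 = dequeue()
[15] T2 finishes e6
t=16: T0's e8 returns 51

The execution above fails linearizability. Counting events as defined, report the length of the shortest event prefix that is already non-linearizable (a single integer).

a valid linearization of events 1..8 exists, for instance e2, e1, e3:
step 1: e2 dequeue() → empty — queue <>
step 2: e1 enqueue(51) — queue <51>
step 3: e3 enqueue(77) — queue <51,77>
once event 9 joins (e4's response, time 9), exhaustive search finds no witness
every completion of the 1 pending operation (e5) was checked; none linearizes
sample order e1, e2, e3, e4 (pending dropped) stalls at step 2 — e2 dequeue() → empty has no legal effect
sample order e2, e1, e3, e4 (pending dropped) stalls at step 4 — e4 dequeue() → empty has no legal effect

9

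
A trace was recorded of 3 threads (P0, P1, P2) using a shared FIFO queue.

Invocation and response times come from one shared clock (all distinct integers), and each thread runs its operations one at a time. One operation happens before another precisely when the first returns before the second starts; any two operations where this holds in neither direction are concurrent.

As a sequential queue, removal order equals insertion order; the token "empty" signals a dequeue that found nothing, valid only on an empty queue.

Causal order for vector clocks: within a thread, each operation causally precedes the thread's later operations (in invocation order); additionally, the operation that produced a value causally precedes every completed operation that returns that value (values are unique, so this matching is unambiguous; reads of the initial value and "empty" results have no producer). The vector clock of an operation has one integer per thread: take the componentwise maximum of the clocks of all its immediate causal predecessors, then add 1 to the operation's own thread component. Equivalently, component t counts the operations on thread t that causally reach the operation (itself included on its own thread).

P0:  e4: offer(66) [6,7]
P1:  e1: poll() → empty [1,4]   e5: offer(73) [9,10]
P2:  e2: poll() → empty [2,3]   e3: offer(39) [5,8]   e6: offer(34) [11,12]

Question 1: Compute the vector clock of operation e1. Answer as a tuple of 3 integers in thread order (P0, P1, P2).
e2 (invocation 2): nothing precedes it; P2's component alone gives (0, 0, 1)
e1 (invocation 1): nothing precedes it; P1's component alone gives (0, 1, 0)
e4 (invocation 6): nothing precedes it; P0's component alone gives (1, 0, 0)
e3 (invocation 5): componentwise max over VC(e2)=(0, 0, 1), +1 at P2, giving (0, 0, 2)
e5 (invocation 9): componentwise max over VC(e1)=(0, 1, 0), +1 at P1, giving (0, 2, 0)
e6 (invocation 11): componentwise max over VC(e3)=(0, 0, 2), +1 at P2, giving (0, 0, 3)
target: VC(e1) = (0, 1, 0)

(0, 1, 0)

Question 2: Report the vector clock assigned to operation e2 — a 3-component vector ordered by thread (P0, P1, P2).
root op e2, invoked 2: fresh clock plus P2's own tick → (0, 0, 1)
root op e1, invoked 1: fresh clock plus P1's own tick → (0, 1, 0)
root op e4, invoked 6: fresh clock plus P0's own tick → (1, 0, 0)
invoked at 5, e3 merges VC(e2)=(0, 0, 1) and bumps P2's slot → (0, 0, 2)
invoked at 9, e5 merges VC(e1)=(0, 1, 0) and bumps P1's slot → (0, 2, 0)
invoked at 11, e6 merges VC(e3)=(0, 0, 2) and bumps P2's slot → (0, 0, 3)
target: VC(e2) = (0, 0, 1)

(0, 0, 1)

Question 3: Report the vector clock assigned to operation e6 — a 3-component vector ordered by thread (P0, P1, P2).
VC(e2, invoked at 2): no causal predecessors; +1 on P2 → (0, 0, 1)
VC(e1, invoked at 1): no causal predecessors; +1 on P1 → (0, 1, 0)
VC(e4, invoked at 6): no causal predecessors; +1 on P0 → (1, 0, 0)
VC(e3, invoked at 5): max of VC(e2)=(0, 0, 1), then +1 on thread P2 → (0, 0, 2)
VC(e5, invoked at 9): max of VC(e1)=(0, 1, 0), then +1 on thread P1 → (0, 2, 0)
VC(e6, invoked at 11): max of VC(e3)=(0, 0, 2), then +1 on thread P2 → (0, 0, 3)
target: VC(e6) = (0, 0, 3)

(0, 0, 3)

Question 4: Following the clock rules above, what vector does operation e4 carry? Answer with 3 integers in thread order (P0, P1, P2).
no predecessors for e2 (invoked 2): P2 increments from zero → (0, 0, 1)
no predecessors for e1 (invoked 1): P1 increments from zero → (0, 1, 0)
no predecessors for e4 (invoked 6): P0 increments from zero → (1, 0, 0)
merge at e3 (invoked 5): VC(e2)=(0, 0, 1), own-thread bump on P2 → (0, 0, 2)
merge at e5 (invoked 9): VC(e1)=(0, 1, 0), own-thread bump on P1 → (0, 2, 0)
merge at e6 (invoked 11): VC(e3)=(0, 0, 2), own-thread bump on P2 → (0, 0, 3)
target: VC(e4) = (1, 0, 0)

(1, 0, 0)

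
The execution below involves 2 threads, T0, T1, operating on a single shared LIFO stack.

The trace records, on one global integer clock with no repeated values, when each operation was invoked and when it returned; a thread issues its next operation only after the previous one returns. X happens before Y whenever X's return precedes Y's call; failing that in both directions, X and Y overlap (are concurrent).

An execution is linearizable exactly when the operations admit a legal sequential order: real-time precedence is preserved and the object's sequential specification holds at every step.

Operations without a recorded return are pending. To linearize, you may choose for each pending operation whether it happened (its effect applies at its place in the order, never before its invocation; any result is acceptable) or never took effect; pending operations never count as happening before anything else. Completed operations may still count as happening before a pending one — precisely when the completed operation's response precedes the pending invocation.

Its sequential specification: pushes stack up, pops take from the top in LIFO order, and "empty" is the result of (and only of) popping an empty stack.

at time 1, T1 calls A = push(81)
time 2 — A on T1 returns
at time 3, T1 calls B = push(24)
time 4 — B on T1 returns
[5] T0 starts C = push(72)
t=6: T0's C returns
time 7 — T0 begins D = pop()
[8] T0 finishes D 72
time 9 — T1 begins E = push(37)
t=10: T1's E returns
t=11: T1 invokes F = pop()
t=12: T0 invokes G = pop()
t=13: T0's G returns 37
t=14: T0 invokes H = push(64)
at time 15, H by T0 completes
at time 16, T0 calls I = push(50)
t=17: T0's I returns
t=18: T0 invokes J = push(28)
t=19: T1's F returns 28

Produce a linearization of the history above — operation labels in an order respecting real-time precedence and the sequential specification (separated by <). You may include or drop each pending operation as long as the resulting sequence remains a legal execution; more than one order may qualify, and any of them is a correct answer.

1. A push(81), leaving stack <81>
2. B push(24), leaving stack <81,24>
3. C push(72), leaving stack <81,24,72>
4. D pop() → 72, leaving stack <81,24>
5. E push(37), leaving stack <81,24,37>
6. G pop() → 37, leaving stack <81,24>
7. H push(64), leaving stack <81,24,64>
8. I push(50), leaving stack <81,24,64,50>
9. J push(28) (pending, included), leaving stack <81,24,64,50,28>
10. F pop() → 28, leaving stack <81,24,64,50>

A < B < C < D < E < G < H < I < J < F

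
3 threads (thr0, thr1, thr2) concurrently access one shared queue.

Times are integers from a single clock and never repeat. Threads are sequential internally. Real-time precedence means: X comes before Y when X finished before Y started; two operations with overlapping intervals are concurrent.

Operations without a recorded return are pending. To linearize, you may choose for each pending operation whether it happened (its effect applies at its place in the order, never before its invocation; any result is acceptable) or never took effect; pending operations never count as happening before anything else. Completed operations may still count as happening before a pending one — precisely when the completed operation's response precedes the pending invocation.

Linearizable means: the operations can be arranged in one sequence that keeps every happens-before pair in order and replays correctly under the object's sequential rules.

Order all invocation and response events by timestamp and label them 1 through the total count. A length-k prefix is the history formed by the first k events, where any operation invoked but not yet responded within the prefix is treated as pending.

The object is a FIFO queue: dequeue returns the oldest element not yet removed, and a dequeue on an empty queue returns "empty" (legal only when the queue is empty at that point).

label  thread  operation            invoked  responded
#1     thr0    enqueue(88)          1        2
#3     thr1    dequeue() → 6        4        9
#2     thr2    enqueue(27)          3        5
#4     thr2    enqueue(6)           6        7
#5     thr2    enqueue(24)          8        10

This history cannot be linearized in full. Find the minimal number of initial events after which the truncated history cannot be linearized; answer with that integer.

9

events 1..8 are linearizable; a witness order is #1, #2, #3, #4:
step 1: #1 enqueue(88) — queue <88>
step 2: #2 enqueue(27) — queue <88,27>
step 3: #3 dequeue() (pending, included) — queue <27>
step 4: #4 enqueue(6) — queue <27,6>
at event 9 (#3's time-9 response) nothing linearizes any more
no completion choice of the 1 pending operation (#5) rescues it — every subset was tried
one such order, #1, #2, #3, #4 (pending dropped), breaks at step 3 where #3 dequeue() → 6 is illegal
one such order, #1, #2, #4, #3 (pending dropped), breaks at step 4 where #3 dequeue() → 6 is illegal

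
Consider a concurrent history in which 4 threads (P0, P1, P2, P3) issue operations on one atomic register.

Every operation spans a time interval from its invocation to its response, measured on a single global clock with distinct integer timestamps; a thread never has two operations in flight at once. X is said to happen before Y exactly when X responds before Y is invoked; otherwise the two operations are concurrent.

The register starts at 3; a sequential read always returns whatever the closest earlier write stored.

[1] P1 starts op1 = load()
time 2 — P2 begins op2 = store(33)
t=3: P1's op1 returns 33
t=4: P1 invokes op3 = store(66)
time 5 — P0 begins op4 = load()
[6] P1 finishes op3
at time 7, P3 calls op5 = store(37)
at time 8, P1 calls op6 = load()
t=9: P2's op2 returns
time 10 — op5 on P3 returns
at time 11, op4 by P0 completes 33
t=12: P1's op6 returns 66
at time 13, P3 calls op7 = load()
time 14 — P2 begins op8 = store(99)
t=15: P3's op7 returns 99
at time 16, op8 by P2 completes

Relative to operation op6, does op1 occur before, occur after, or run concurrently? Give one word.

op1 spans [1,3], op6 spans [8,12]
resp(op1)=3 < inv(op6)=8

before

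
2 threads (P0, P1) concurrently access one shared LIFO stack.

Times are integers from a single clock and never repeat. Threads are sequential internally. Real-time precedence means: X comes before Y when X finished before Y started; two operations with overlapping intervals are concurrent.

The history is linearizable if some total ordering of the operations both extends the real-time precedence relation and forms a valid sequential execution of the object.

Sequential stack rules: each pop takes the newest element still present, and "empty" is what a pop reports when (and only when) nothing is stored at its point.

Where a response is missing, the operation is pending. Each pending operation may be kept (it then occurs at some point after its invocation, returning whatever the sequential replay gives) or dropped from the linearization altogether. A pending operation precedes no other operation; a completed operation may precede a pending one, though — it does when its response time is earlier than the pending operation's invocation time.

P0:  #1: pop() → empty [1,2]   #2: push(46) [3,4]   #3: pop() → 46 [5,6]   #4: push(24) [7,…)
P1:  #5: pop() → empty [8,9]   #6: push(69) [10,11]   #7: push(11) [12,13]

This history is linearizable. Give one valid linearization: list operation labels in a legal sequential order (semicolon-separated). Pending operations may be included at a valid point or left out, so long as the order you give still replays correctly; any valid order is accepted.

#1; #2; #3; #5; #4; #6; #7

step 1: #1 pop() → empty — stack <>
step 2: #2 push(46) — stack <46>
step 3: #3 pop() → 46 — stack <>
step 4: #5 pop() → empty — stack <>
step 5: #4 push(24) (pending, included) — stack <24>
step 6: #6 push(69) — stack <24,69>
step 7: #7 push(11) — stack <24,69,11>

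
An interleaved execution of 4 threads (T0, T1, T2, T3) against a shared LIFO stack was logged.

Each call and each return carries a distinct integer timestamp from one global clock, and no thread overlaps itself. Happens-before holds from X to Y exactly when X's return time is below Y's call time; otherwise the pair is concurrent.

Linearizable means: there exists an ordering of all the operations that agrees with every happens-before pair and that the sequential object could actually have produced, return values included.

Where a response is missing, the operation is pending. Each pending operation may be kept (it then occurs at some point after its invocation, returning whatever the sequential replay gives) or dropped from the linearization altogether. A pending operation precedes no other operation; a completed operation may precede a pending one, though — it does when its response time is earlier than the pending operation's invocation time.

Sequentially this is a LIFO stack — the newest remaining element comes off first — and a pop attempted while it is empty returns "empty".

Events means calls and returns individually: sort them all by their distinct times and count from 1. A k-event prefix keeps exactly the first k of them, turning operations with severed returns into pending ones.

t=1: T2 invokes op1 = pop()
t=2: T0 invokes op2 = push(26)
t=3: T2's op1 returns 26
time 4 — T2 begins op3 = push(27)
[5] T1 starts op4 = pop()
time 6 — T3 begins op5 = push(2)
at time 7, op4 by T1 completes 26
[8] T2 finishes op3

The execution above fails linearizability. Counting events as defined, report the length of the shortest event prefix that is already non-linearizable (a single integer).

one valid order for events 1..6 is op2, op1:
1. op2 push(26) (pending, included), leaving stack <26>
2. op1 pop() → 26, leaving stack <>
event 7 — op4's response, time 7 — after it, nothing linearizes
no completion choice of the 3 pending operations (op2, op3, op5) rescues it — every subset was tried
for example op1, op4 (pending dropped) fails at step 1: op1 pop() → 26 is not legal there

7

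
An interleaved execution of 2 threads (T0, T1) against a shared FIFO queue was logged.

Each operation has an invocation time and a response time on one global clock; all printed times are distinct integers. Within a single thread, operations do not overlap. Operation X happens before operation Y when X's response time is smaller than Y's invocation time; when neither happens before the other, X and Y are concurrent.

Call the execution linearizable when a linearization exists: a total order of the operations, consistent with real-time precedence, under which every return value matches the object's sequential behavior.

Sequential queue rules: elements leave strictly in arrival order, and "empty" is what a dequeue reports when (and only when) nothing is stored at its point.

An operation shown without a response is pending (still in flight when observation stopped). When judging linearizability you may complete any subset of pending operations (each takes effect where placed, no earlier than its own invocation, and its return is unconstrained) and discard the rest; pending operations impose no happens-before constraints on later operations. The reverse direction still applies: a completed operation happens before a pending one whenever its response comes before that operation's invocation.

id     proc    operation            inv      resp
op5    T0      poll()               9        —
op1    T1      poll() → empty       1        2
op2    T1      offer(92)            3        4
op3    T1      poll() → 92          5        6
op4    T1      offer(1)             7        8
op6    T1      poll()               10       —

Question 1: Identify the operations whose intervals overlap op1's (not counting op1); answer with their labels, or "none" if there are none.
none

op1 spans [1,2]; an op avoiding the whole window 1..2 is ordered, any other is concurrent
op2 [3,4]: after
op3 [5,6]: after
op4 [7,8]: after
op5 [9,…): after
op6 [10,…): after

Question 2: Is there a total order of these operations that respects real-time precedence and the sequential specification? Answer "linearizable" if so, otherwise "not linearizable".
linearizable

a witness: op1, op2, op3, op4
step 1: op1 poll() → empty — queue <>
step 2: op2 offer(92) — queue <92>
step 3: op3 poll() → 92 — queue <>
step 4: op4 offer(1) — queue <1>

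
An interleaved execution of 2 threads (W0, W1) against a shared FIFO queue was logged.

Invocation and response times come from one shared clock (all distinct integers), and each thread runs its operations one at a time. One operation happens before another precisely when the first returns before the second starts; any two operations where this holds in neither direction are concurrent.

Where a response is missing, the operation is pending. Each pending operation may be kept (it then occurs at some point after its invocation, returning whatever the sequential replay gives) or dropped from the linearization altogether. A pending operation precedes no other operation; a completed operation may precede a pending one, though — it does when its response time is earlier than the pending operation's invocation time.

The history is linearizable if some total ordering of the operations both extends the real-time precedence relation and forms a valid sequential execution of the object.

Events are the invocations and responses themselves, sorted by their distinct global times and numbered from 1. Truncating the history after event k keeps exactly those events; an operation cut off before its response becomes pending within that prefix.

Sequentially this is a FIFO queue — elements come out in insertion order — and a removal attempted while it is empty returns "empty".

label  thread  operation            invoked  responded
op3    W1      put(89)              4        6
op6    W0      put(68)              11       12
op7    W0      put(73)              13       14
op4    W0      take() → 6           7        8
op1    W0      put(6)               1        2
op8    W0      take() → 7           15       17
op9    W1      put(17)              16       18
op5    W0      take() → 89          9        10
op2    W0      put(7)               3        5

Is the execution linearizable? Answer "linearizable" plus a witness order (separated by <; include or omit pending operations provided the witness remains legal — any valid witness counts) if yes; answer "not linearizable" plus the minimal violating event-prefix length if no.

1. op1 put(6), leaving queue <6>
2. op3 put(89), leaving queue <6,89>
3. op2 put(7), leaving queue <6,89,7>
4. op4 take() → 6, leaving queue <89,7>
5. op5 take() → 89, leaving queue <7>
6. op6 put(68), leaving queue <7,68>
7. op7 put(73), leaving queue <7,68,73>
8. op8 take() → 7, leaving queue <68,73>
9. op9 put(17), leaving queue <68,73,17>

linearizable — witness: op1 < op3 < op2 < op4 < op5 < op6 < op7 < op8 < op9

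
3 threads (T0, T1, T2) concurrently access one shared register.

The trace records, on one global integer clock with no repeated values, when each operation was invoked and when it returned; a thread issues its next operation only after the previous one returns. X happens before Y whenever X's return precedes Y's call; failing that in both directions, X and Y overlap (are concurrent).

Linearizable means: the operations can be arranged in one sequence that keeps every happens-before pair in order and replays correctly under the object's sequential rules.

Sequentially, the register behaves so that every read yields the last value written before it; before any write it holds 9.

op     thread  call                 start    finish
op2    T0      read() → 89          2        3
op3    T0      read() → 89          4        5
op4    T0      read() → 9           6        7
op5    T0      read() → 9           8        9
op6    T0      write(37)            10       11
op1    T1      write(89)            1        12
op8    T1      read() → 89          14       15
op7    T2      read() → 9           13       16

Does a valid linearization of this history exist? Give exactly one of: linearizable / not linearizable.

not linearizable

prefix check: 1..6 passes, 1..7 fails once op4's time-7 response joins
exactly one order of the 3 completed ops respects real time; the register replay fails
no completion choice of the 1 pending operation (op1) rescues it — every subset was tried
sample order op2, op3, op4 (pending dropped) stalls at step 1 — op2 read() → 89 has no legal effect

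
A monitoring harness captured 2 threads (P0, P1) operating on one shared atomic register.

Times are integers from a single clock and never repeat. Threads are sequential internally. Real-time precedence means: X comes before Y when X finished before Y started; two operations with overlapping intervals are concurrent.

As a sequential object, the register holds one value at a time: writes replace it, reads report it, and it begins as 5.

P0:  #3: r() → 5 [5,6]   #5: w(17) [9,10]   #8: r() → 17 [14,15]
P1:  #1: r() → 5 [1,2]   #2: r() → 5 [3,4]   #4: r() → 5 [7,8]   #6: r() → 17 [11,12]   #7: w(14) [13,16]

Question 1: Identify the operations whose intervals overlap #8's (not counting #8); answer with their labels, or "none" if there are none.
#7

#8 runs from 14 to 15; window-overlapping ops are concurrent
#1 [1,2]: before
#2 [3,4]: before
#3 [5,6]: before
#4 [7,8]: before
#5 [9,10]: before
#6 [11,12]: before
#7 [13,16]: concurrent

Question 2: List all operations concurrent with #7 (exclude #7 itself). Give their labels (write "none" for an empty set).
#8

overlap test against #7 [13,16]: concurrent iff the interval meets 13..16
#1 [1,2]: before
#2 [3,4]: before
#3 [5,6]: before
#4 [7,8]: before
#5 [9,10]: before
#6 [11,12]: before
#8 [14,15]: concurrent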